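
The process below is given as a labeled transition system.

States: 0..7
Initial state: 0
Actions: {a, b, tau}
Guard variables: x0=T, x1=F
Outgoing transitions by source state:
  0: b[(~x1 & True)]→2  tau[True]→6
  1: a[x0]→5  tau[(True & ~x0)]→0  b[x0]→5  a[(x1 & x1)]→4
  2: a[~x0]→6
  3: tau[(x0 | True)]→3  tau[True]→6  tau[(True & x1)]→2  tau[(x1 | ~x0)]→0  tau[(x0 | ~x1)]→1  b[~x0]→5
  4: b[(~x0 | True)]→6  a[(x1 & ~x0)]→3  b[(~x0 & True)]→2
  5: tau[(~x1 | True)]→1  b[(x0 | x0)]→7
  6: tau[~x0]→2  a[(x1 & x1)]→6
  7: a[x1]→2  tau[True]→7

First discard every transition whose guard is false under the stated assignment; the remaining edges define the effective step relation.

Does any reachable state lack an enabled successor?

Answer: DEADLOCK at state 2

Analysis:
Reachable = {0,2,6}
  0: b→2  tau→6  [deg 2]
  2: ∅  [STUCK]
  6: ∅  [STUCK]
Path to 2: b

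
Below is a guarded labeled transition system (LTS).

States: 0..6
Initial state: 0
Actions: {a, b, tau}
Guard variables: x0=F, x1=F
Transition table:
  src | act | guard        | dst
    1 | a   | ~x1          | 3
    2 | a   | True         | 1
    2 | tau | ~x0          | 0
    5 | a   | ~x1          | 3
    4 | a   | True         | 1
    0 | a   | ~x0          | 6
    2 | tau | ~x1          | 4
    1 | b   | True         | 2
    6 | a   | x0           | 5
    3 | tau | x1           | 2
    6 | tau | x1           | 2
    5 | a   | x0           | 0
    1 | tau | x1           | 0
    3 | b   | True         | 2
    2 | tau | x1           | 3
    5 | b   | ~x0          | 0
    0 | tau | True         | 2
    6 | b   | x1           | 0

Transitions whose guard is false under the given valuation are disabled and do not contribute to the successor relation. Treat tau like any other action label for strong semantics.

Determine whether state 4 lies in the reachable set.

11 transition(s) survive guard evaluation.
Layer 0: {0}
Layer 1: {2,6}  now seen {0,2,6}
Layer 2: {1,4}  now seen {0,1,2,4,6}
Layer 3: {3}  now seen {0,1,2,3,4,6}
R = {0,1,2,3,4,6}
Path to 4: tau·tau

Answer: REACHABLE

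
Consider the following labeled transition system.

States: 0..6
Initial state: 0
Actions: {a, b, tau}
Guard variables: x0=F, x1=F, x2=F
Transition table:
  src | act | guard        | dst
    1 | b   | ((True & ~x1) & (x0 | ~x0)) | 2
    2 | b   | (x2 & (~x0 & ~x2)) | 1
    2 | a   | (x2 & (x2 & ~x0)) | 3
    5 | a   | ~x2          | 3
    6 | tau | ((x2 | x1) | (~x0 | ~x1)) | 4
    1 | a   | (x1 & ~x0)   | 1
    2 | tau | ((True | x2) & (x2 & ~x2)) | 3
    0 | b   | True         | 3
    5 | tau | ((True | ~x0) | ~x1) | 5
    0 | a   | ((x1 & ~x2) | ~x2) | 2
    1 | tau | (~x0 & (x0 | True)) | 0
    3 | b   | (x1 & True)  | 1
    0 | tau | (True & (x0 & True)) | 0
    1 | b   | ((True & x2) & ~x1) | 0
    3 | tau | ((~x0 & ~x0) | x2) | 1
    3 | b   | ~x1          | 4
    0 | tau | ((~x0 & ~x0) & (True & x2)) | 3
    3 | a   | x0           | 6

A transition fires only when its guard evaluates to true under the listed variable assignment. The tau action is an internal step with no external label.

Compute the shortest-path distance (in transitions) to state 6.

BFS to 6:
  Layer 0: {0}
  Layer 1: {2,3}
  Layer 2: {1,4}
6 never appears.

Answer: UNREACHABLE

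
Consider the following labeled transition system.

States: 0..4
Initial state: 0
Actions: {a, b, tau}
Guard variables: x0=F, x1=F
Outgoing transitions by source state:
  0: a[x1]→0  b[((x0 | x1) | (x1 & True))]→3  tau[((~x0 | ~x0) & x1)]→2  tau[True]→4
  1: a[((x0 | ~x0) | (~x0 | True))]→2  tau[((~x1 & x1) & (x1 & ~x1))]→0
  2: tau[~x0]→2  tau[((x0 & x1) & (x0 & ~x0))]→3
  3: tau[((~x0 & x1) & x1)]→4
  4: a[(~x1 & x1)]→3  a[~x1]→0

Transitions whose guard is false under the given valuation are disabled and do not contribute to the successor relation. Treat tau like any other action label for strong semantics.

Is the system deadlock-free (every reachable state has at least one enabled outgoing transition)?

Reach set: {0,4}
  0: tau→4  [1 exit(s)]
  4: a→0  [1 exit(s)]

Answer: DEADLOCK-FREE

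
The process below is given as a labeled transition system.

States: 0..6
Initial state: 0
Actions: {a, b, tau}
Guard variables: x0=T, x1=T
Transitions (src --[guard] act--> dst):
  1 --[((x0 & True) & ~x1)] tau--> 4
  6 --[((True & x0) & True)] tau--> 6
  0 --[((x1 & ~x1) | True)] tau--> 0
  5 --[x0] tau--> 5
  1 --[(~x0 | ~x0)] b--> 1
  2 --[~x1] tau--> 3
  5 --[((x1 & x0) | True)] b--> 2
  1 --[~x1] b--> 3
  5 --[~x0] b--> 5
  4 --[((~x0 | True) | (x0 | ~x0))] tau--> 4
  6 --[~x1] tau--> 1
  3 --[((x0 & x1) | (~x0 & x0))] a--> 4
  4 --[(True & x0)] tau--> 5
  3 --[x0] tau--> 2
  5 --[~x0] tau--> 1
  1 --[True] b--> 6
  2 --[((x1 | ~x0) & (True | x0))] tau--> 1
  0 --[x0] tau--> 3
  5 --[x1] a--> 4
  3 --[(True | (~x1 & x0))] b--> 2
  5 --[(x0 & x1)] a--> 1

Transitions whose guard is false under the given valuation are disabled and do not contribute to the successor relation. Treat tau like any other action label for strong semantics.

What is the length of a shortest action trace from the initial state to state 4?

Answer: 2

Working:
Layered search for 4:
  L0 = {0}
  L1 = {3}
  L2 = {2,4}
depth(4)=2, e.g. tau·a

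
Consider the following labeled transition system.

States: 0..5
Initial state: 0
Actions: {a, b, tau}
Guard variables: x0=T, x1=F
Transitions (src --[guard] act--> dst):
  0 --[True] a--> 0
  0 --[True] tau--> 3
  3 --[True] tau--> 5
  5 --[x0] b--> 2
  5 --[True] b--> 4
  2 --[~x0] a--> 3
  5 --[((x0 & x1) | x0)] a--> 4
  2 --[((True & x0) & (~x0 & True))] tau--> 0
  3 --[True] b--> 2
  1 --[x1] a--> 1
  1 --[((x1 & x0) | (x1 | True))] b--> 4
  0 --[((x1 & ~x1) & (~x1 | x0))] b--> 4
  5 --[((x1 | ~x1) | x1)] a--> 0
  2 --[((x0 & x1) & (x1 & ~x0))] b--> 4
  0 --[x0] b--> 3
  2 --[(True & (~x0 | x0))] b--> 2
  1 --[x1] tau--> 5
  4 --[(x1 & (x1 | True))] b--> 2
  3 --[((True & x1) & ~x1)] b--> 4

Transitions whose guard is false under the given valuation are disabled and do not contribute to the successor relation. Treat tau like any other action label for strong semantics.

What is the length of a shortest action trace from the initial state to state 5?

Answer: 2

Working:
BFS to 5:
  L0 = {0}
  L1 = {3}
  L2 = {2,5}
depth(5)=2, e.g. b·tau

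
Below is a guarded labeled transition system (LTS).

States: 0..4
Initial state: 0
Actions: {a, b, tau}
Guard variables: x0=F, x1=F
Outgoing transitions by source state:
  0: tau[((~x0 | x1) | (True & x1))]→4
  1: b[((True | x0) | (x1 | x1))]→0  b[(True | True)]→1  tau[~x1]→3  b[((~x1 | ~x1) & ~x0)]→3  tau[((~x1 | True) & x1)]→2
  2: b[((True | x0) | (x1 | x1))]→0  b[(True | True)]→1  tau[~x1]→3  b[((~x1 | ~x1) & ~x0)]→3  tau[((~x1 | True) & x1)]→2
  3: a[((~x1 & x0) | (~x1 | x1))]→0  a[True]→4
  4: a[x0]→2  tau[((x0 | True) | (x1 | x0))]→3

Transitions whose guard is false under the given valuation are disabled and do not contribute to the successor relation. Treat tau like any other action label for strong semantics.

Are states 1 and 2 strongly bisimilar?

Refine partition for ~:
  round 0: {{0,1,2,3,4}}
  round 1: {{0,4},{1,2},{3}}
  round 2: {{0},{1,2},{3},{4}}
4 equivalence class(es) (converged in 3)
[1]={1,2}  [2]={1,2}

Answer: BISIMILAR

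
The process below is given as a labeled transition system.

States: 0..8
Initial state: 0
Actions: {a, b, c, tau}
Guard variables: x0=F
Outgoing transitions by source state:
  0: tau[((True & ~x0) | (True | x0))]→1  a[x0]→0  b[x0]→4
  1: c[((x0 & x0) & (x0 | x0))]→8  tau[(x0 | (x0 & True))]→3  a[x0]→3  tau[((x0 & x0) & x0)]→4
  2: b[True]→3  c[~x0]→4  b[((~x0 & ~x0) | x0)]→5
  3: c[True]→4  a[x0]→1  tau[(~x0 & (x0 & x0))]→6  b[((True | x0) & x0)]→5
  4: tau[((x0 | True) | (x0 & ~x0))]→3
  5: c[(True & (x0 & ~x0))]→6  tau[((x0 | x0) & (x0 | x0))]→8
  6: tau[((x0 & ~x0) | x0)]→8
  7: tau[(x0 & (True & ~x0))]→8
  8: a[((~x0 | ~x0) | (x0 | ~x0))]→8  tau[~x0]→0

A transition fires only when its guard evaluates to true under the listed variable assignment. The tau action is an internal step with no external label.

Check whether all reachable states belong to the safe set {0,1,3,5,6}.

Allowed set {0,1,3,5,6}
Reachable = {0,1}
  0: safe
  1: safe

Answer: INVARIANT HOLDS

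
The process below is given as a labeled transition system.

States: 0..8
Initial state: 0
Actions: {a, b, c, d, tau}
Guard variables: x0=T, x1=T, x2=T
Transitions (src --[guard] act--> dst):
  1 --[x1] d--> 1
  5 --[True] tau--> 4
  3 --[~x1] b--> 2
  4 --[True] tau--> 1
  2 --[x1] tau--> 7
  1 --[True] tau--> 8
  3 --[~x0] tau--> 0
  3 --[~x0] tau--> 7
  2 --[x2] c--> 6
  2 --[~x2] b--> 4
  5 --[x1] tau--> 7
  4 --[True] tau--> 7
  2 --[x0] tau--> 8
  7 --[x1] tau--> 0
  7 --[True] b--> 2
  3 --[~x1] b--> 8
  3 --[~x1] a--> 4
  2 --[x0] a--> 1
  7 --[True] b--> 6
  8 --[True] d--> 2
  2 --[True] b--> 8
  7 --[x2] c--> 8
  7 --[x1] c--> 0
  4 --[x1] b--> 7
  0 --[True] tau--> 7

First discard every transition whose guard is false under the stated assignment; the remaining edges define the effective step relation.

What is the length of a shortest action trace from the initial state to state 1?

Answer: 3

Analysis:
BFS to 1:
  L0 = {0}
  L1 = {7}
  L2 = {2,6,8}
  L3 = {1}
depth(1)=3, e.g. tau·b·a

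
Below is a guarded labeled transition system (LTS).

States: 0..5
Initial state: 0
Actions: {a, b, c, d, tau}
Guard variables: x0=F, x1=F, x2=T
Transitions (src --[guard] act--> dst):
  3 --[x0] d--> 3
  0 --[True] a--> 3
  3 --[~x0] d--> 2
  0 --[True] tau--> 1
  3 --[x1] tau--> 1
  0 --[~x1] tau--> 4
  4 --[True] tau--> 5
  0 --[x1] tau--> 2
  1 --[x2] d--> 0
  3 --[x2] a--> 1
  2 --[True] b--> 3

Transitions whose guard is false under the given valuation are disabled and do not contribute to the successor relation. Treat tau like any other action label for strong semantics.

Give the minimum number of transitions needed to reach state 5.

BFS to 5:
  Layer 0: {0}
  Layer 1: {1,3,4}
  Layer 2: {2,5}
depth(5)=2, e.g. tau·tau

Answer: 2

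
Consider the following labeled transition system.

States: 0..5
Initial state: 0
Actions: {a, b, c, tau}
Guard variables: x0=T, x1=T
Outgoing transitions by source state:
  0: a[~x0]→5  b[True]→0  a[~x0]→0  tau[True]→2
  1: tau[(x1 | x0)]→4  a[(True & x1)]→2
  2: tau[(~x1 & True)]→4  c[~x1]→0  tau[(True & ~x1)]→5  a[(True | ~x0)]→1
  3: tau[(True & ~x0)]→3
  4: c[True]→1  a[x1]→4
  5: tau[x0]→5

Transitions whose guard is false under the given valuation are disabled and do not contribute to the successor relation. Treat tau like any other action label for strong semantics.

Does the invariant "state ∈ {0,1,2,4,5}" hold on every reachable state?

Allowed set {0,1,2,4,5}
Reach set: {0,1,2,4}
  0: safe
  1: safe
  2: safe
  4: safe

Answer: INVARIANT HOLDS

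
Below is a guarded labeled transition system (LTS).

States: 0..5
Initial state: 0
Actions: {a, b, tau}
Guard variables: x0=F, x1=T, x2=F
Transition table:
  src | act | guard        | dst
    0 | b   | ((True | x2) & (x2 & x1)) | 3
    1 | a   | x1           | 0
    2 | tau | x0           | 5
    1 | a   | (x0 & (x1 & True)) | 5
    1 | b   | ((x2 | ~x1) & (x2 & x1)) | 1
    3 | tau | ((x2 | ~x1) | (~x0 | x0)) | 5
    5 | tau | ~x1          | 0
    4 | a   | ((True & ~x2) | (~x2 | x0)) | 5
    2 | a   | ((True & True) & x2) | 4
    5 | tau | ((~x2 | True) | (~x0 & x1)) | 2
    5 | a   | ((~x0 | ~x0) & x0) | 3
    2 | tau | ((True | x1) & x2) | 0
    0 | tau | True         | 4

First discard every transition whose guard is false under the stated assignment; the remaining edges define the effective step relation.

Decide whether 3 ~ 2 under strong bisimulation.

Refine partition for ~:
  round 0: {{0,1,2,3,4,5}}
  round 1: {{0,3,5},{1,4},{2}}
  round 2: {{0},{1,4},{2},{3},{5}}
  round 3: {{0},{1},{2},{3},{4},{5}}
6 equivalence class(es) (converged in 4)
3∈{3}, 2∈{2}

Answer: NOT BISIMILAR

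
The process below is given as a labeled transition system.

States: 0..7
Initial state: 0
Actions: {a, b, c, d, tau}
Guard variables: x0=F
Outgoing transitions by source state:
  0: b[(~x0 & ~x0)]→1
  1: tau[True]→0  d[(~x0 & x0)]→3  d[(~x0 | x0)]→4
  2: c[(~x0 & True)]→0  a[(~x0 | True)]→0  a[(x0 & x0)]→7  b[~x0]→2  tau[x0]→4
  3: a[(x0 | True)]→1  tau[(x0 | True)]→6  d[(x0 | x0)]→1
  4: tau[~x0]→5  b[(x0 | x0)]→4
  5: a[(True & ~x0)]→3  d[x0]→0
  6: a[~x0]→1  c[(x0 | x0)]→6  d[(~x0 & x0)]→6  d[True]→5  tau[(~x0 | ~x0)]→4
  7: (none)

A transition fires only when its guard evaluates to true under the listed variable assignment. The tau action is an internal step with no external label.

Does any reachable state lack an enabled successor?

Reach set: {0,1,3,4,5,6}
  0: b→1  [1 exit(s)]
  1: d→4  tau→0  [2 exit(s)]
  3: a→1  tau→6  [2 exit(s)]
  4: tau→5  [1 exit(s)]
  5: a→3  [1 exit(s)]
  6: a→1  d→5  tau→4  [3 exit(s)]

Answer: DEADLOCK-FREE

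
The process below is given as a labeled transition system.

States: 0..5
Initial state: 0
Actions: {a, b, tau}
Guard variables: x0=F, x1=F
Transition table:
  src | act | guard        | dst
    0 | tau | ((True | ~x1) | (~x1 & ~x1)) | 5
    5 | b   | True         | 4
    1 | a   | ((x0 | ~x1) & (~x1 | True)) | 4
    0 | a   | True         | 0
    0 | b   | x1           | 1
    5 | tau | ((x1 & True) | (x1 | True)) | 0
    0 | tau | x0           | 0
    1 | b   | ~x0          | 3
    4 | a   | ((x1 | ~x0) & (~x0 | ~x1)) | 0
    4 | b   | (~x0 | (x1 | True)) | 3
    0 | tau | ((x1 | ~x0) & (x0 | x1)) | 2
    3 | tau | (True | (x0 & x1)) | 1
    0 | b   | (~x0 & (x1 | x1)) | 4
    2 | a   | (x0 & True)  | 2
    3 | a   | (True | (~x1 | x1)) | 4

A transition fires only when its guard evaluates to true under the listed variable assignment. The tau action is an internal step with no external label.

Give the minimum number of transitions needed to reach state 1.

Answer: 4

Working:
Layered search for 1:
  Layer 0: {0}
  Layer 1: {5}
  Layer 2: {4}
  Layer 3: {3}
  Layer 4: {1}
first hit 1 at d=4 via tau·b·b·tau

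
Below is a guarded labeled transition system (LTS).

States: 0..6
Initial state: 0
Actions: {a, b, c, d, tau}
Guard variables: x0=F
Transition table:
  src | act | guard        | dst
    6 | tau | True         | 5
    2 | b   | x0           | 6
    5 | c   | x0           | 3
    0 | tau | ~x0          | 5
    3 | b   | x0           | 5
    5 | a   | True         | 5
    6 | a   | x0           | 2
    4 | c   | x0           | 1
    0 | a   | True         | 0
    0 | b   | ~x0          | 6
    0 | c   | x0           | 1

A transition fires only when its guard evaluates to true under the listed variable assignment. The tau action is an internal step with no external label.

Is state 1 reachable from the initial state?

Guard filter leaves 5 enabled edge(s).
depth 0: {0}
depth 1: {5,6}  now seen {0,5,6}
Reach set: {0,5,6}

Answer: UNREACHABLE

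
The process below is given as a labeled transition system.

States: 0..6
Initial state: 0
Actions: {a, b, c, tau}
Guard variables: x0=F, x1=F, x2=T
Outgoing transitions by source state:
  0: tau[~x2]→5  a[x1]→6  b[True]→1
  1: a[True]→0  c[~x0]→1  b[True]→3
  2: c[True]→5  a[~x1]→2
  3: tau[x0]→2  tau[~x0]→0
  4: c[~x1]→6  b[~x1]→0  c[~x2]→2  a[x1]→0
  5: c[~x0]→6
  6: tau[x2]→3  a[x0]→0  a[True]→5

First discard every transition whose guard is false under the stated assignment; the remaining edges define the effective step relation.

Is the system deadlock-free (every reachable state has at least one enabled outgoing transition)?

Reach set: {0,1,3}
  0: b→1  [deg 1]
  1: a→0  b→3  c→1  [deg 3]
  3: tau→0  [deg 1]

Answer: DEADLOCK-FREE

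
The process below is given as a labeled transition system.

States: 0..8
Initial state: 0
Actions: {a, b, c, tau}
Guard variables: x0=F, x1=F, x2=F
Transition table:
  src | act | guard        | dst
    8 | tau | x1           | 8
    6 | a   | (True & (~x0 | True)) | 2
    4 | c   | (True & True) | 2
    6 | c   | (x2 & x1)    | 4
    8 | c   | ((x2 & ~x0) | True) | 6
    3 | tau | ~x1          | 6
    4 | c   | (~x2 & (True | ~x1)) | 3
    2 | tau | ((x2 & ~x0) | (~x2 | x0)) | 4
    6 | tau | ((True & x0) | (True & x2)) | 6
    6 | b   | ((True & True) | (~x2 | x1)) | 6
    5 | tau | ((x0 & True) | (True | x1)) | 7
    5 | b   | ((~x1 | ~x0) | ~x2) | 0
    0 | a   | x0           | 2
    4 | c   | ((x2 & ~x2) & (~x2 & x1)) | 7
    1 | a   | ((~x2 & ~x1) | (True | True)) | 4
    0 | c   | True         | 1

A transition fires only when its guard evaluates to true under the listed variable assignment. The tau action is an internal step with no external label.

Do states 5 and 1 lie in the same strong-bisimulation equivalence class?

Answer: NOT BISIMILAR

Analysis:
Compute ~ classes (split until stable):
  P[0] = {{0,1,2,3,4,5,6,7,8}}
  P[1] = {{0,4,8},{1},{2,3},{5},{6},{7}}
  P[2] = {{0},{1},{2},{3},{4},{5},{6},{7},{8}}
9 equivalence class(es) (converged in 3)
[5]={5}  [1]={1}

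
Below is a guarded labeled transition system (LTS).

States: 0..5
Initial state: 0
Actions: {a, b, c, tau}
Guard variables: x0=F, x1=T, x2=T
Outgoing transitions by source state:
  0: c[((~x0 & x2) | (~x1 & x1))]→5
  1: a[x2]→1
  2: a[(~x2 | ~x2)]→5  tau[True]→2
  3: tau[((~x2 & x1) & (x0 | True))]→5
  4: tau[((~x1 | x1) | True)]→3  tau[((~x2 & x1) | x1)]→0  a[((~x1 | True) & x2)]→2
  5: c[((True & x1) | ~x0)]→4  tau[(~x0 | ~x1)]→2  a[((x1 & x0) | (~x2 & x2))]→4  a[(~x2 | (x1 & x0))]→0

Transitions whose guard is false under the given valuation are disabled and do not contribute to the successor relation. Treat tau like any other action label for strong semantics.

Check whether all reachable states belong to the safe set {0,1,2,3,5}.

Safe = {0,1,2,3,5}
R = {0,2,3,4,5}
  0: safe
  2: safe
  3: safe
  4: VIOLATES
  5: safe
counterexample path to 4: c·c

Answer: INVARIANT VIOLATED at state 4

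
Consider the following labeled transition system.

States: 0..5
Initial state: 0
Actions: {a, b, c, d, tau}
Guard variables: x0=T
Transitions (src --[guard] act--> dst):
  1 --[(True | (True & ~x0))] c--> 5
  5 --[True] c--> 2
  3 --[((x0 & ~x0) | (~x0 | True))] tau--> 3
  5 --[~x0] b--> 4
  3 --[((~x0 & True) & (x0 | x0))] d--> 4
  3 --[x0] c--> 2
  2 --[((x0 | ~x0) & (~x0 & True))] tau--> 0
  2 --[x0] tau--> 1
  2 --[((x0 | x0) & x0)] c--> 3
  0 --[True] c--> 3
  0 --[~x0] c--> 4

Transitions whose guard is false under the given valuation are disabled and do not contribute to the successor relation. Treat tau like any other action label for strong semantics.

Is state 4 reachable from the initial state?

Answer: UNREACHABLE

Working:
After dropping false guards: 7 live edges.
L0 = {0}
L1 = {3}  cumulative {0,3}
L2 = {2}  cumulative {0,2,3}
L3 = {1}  cumulative {0,1,2,3}
L4 = {5}  cumulative {0,1,2,3,5}
R = {0,1,2,3,5}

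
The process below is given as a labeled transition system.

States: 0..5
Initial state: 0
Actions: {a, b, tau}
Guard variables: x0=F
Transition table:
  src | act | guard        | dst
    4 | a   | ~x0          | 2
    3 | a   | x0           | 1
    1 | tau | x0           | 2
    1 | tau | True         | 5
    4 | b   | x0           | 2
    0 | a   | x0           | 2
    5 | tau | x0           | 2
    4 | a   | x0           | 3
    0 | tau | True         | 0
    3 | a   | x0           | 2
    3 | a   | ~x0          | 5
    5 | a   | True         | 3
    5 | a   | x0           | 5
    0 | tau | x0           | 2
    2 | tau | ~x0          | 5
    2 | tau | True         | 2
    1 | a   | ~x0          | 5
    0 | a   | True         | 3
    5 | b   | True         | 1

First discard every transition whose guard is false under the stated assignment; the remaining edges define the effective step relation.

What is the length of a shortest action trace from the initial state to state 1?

Breadth-first toward 1:
  depth 0: {0}
  depth 1: {3}
  depth 2: {5}
  depth 3: {1}
depth(1)=3, e.g. a·a·b

Answer: 3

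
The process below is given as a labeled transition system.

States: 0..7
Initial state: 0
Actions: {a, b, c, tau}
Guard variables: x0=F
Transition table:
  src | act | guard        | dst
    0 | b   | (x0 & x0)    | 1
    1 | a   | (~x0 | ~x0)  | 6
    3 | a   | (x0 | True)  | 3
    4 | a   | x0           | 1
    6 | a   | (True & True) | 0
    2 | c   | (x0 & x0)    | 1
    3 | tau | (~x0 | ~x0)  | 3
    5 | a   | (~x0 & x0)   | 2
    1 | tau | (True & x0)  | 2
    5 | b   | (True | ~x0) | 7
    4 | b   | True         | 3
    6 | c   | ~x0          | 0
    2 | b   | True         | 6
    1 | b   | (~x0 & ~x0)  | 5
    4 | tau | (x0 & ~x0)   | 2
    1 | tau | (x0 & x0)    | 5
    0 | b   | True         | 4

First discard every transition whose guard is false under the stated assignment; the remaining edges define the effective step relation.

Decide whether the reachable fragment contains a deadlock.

Answer: DEADLOCK-FREE

Trace:
Reach set: {0,3,4}
  0: b→4  [deg 1]
  3: a→3  tau→3  [deg 2]
  4: b→3  [deg 1]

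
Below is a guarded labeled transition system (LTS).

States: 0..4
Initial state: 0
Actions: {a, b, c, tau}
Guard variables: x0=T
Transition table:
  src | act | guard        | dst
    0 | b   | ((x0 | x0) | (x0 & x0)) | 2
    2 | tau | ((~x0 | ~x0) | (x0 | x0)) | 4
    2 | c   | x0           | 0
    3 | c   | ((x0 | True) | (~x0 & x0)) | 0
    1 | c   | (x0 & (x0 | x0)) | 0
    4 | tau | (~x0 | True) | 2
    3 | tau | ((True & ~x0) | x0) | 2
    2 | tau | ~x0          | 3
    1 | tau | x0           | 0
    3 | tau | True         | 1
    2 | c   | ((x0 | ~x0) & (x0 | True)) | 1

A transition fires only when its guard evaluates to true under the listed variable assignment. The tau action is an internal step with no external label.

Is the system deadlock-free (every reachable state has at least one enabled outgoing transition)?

Reachable = {0,1,2,4}
  0: b→2  [deg 1]
  1: c→0  tau→0  [deg 2]
  2: c→0  c→1  tau→4  [deg 3]
  4: tau→2  [deg 1]

Answer: DEADLOCK-FREE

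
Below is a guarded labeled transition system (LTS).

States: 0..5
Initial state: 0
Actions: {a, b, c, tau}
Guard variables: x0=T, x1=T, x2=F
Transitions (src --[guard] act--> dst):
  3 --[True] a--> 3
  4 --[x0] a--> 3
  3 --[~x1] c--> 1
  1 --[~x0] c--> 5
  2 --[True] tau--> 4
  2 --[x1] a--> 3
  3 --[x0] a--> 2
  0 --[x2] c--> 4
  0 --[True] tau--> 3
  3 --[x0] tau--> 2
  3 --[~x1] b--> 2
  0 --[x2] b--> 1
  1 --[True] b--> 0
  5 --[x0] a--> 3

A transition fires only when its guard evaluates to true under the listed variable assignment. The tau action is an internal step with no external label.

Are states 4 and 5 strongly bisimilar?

Bisimulation quotient by refinement:
  π0 = {{0,1,2,3,4,5}}
  π1 = {{0},{1},{2,3},{4,5}}
  π2 = {{0},{1},{2},{3},{4,5}}
stable after 3 split(s): 5 block(s)
[4]={4,5}  [5]={4,5}

Answer: BISIMILAR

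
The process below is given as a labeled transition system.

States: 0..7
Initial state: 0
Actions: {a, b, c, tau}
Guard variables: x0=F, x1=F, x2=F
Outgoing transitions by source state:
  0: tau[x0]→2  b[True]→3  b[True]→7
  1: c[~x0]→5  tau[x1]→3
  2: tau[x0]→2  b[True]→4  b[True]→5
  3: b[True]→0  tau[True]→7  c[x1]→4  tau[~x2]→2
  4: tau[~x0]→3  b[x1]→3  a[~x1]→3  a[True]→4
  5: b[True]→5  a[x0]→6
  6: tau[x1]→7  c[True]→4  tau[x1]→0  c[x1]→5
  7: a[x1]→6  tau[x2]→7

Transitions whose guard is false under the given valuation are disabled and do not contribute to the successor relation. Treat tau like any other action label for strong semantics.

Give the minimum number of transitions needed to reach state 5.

Breadth-first toward 5:
  L0 = {0}
  L1 = {3,7}
  L2 = {2}
  L3 = {4,5}
depth(5)=3, e.g. b·tau·b

Answer: 3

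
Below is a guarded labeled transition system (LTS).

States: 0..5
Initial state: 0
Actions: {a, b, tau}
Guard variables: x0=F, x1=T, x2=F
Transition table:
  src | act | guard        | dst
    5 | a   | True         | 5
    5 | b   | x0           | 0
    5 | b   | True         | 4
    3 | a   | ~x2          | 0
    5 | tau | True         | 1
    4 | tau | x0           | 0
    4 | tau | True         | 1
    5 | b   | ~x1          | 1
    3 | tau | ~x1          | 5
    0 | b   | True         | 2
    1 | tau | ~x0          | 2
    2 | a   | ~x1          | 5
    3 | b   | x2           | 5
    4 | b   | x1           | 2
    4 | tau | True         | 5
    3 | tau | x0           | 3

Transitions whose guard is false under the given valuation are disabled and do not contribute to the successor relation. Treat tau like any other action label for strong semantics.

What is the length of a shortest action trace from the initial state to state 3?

Answer: UNREACHABLE

Trace:
BFS to 3:
  depth 0: {0}
  depth 1: {2}
3 never appears.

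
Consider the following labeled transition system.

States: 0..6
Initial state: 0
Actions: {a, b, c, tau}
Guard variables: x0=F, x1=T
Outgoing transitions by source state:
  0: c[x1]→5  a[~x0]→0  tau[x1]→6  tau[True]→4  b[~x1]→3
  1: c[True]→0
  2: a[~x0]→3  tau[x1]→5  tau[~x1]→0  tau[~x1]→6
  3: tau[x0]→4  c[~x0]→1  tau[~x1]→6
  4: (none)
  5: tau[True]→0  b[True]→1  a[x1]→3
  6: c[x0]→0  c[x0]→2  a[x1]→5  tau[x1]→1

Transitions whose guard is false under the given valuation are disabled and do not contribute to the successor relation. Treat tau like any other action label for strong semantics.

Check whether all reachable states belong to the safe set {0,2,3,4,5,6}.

Inv-set: {0,2,3,4,5,6}
Reachable = {0,1,3,4,5,6}
  0: ok
  1: outside
  3: ok
  4: ok
  5: ok
  6: ok
witness against invariant: c·b → 1

Answer: INVARIANT VIOLATED at state 1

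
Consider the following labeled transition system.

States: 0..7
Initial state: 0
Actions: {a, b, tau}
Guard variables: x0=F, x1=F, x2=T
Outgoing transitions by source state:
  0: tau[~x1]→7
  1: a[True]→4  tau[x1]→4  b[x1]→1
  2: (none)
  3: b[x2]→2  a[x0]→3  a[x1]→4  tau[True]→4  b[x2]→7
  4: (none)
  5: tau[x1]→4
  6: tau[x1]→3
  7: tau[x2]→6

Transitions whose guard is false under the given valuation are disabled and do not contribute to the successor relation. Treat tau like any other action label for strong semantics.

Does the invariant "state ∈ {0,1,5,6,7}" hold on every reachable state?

Answer: INVARIANT HOLDS

Trace:
Allowed set {0,1,5,6,7}
R = {0,6,7}
  0: safe
  6: safe
  7: safe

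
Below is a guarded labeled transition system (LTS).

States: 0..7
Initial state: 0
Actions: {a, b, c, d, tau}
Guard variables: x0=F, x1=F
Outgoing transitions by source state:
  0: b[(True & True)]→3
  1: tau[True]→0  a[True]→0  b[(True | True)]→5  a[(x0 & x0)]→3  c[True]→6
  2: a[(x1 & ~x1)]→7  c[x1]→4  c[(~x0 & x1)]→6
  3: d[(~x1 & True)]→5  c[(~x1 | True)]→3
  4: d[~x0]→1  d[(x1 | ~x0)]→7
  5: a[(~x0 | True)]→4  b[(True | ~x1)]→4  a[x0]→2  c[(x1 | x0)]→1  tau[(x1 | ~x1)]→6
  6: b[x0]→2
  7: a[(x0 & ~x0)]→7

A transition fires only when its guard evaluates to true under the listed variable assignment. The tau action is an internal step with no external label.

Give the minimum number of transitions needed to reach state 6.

Answer: 3

Analysis:
Breadth-first toward 6:
  depth 0: {0}
  depth 1: {3}
  depth 2: {5}
  depth 3: {4,6}
depth(6)=3, e.g. b·d·tau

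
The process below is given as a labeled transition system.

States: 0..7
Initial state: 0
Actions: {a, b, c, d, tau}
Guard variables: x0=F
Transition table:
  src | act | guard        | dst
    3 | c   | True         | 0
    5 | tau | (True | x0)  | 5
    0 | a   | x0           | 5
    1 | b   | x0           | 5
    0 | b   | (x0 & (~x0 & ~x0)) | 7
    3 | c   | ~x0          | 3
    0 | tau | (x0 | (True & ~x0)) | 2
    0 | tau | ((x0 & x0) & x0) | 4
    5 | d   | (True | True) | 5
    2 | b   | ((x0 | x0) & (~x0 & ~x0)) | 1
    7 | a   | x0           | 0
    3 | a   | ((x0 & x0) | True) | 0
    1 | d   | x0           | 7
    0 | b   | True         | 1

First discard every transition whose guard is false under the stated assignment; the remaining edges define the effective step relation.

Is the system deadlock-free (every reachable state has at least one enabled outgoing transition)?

Reachable = {0,1,2}
  0: b→1  tau→2  [deg 2]
  1: ∅  [no exit]
  2: ∅  [no exit]
witness 1: b

Answer: DEADLOCK at state 1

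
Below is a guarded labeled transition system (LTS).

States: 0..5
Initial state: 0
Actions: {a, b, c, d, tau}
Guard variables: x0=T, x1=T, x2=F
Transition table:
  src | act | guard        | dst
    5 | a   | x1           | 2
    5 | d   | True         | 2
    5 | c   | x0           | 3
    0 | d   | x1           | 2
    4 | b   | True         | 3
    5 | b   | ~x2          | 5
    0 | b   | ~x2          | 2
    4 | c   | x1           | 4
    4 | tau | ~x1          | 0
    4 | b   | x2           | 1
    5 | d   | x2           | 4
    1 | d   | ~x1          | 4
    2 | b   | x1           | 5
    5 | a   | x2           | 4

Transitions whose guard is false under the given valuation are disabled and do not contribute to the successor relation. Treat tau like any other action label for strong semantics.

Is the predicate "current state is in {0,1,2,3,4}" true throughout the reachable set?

Inv-set: {0,1,2,3,4}
Reach set: {0,2,3,5}
  0: ✓
  2: ✓
  3: ✓
  5: outside
reach 5 via d·b — violates

Answer: INVARIANT VIOLATED at state 5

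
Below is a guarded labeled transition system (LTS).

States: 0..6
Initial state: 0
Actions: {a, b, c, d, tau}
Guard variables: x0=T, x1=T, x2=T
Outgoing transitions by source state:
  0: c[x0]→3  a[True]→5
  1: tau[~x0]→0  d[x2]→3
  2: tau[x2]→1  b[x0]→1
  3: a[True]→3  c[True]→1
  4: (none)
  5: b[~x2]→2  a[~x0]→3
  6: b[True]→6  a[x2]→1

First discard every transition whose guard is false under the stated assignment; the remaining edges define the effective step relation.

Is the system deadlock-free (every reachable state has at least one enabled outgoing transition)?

R = {0,1,3,5}
  0: a→5  c→3  [deg 2]
  1: d→3  [deg 1]
  3: a→3  c→1  [deg 2]
  5: ∅  [no exit]
trace reaching 5: a

Answer: DEADLOCK at state 5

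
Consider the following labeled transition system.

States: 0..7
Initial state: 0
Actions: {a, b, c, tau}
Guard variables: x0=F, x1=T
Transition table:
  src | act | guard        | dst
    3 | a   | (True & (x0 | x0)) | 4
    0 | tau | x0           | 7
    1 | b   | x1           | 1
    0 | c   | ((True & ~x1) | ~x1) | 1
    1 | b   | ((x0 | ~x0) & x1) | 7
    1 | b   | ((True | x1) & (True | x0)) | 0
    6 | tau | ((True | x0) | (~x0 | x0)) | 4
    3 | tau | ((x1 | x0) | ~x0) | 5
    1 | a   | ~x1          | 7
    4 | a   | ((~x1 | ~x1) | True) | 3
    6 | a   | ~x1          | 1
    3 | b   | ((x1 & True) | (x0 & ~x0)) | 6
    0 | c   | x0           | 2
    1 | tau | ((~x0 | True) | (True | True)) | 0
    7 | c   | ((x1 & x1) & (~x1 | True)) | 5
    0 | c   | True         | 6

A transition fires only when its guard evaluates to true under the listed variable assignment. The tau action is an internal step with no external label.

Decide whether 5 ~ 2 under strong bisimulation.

Bisimulation quotient by refinement:
  round 0: {{0,1,2,3,4,5,6,7}}
  round 1: {{0,7},{1,3},{2,5},{4},{6}}
  round 2: {{0},{1},{2,5},{3},{4},{6},{7}}
stable after 3 split(s): 7 block(s)
5∈{2,5}, 2∈{2,5}

Answer: BISIMILAR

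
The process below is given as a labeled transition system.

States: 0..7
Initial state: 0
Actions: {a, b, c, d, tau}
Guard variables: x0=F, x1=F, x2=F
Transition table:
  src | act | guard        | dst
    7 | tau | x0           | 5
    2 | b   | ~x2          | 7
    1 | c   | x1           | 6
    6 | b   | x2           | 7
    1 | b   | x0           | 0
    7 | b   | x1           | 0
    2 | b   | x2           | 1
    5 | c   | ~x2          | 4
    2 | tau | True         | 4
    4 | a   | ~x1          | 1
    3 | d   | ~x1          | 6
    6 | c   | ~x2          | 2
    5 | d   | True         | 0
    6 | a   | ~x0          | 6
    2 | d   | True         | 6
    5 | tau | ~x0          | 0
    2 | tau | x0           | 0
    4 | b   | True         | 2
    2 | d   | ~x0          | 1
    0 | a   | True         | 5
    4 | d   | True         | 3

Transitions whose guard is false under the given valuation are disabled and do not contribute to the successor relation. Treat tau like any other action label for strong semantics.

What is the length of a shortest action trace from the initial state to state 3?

Layered search for 3:
  depth 0: {0}
  depth 1: {5}
  depth 2: {4}
  depth 3: {1,2,3}
depth(3)=3, e.g. a·c·d

Answer: 3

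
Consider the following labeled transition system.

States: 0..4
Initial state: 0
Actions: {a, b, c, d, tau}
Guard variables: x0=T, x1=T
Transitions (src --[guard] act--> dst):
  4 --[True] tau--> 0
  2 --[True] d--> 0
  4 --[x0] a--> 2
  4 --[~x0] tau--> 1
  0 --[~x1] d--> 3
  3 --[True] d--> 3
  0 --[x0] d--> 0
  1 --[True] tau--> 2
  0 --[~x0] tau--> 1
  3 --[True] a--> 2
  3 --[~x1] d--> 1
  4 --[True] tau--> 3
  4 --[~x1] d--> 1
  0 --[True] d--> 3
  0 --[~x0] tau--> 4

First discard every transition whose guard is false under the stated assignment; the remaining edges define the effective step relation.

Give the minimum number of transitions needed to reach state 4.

Breadth-first toward 4:
  Layer 0: {0}
  Layer 1: {3}
  Layer 2: {2}
4 never appears.

Answer: UNREACHABLE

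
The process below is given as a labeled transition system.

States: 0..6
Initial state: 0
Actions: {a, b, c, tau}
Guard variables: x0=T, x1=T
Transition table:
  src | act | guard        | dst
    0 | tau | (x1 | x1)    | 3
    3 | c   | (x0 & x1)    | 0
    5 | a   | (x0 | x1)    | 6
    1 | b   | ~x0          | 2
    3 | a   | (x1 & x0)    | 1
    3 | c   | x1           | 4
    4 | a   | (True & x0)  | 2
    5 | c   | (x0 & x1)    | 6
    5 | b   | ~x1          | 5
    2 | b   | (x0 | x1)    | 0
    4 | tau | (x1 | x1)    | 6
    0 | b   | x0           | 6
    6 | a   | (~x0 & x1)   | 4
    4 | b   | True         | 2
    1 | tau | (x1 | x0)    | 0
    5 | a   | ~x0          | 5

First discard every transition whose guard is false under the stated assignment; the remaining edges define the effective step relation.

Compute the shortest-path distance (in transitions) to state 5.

BFS to 5:
  Layer 0: {0}
  Layer 1: {3,6}
  Layer 2: {1,4}
  Layer 3: {2}
5 never appears.

Answer: UNREACHABLE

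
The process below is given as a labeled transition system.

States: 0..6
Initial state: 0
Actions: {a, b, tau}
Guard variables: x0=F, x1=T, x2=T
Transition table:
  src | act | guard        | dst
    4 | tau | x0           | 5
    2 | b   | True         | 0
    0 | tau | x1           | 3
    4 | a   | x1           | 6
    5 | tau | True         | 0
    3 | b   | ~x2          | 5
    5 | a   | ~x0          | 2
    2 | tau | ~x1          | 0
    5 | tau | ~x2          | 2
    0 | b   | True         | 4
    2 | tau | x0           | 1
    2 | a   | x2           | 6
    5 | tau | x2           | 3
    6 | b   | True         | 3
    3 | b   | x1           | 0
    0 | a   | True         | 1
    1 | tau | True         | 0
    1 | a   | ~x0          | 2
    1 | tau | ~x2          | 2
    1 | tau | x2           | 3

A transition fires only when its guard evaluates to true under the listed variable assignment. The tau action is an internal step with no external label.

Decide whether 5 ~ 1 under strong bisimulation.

Answer: BISIMILAR

Analysis:
Compute ~ classes (split until stable):
  π0 = {{0,1,2,3,4,5,6}}
  π1 = {{0},{1,5},{2},{3,6},{4}}
  π2 = {{0},{1,5},{2},{3},{4},{6}}
Fixed point at round 3; 6 class(es).
[5]={1,5}  [1]={1,5}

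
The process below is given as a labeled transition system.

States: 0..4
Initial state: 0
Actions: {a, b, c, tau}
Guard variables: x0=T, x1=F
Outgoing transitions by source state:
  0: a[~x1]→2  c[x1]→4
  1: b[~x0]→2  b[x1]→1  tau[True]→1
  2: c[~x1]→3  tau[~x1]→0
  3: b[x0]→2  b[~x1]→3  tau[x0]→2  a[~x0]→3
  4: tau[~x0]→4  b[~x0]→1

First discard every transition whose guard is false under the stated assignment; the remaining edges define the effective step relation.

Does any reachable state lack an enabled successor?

Answer: DEADLOCK-FREE

Working:
R = {0,2,3}
  0: a→2  [1 exit(s)]
  2: c→3  tau→0  [2 exit(s)]
  3: b→2  b→3  tau→2  [3 exit(s)]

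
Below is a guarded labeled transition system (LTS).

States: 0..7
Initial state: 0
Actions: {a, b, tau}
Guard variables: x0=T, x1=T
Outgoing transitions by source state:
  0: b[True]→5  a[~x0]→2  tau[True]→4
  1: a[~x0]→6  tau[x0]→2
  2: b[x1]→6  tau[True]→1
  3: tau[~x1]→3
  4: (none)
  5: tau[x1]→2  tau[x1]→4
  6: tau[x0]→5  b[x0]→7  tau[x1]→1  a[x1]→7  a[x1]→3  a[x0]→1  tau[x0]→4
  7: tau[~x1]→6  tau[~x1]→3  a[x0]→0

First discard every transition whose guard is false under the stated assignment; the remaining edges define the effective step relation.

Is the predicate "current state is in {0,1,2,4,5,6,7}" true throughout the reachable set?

Answer: INVARIANT VIOLATED at state 3

Analysis:
Safe = {0,1,2,4,5,6,7}
Reach set: {0,1,2,3,4,5,6,7}
  0: safe
  1: safe
  2: safe
  3: ✗ unsafe
  4: safe
  5: safe
  6: safe
  7: safe
witness against invariant: b·tau·b·a → 3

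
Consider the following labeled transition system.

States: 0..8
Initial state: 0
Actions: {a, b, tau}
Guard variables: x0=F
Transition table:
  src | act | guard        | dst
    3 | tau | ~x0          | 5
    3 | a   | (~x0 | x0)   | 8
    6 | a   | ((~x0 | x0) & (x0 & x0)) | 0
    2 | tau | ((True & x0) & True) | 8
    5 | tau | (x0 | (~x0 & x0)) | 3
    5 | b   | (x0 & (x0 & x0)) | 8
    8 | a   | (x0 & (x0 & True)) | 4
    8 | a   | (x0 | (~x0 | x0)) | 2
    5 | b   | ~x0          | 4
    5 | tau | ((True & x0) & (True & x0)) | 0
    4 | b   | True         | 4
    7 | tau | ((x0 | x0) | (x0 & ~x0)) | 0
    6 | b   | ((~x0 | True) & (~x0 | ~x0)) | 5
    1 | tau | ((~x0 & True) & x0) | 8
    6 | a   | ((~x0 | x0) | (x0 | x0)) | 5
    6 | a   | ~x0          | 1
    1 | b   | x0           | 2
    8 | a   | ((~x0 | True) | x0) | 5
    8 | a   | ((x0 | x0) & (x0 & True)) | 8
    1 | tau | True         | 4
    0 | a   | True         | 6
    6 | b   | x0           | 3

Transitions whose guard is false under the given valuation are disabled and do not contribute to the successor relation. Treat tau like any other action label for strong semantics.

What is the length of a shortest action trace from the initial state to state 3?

Answer: UNREACHABLE

Analysis:
Layered search for 3:
  Layer 0: {0}
  Layer 1: {6}
  Layer 2: {1,5}
  Layer 3: {4}
3 never appears.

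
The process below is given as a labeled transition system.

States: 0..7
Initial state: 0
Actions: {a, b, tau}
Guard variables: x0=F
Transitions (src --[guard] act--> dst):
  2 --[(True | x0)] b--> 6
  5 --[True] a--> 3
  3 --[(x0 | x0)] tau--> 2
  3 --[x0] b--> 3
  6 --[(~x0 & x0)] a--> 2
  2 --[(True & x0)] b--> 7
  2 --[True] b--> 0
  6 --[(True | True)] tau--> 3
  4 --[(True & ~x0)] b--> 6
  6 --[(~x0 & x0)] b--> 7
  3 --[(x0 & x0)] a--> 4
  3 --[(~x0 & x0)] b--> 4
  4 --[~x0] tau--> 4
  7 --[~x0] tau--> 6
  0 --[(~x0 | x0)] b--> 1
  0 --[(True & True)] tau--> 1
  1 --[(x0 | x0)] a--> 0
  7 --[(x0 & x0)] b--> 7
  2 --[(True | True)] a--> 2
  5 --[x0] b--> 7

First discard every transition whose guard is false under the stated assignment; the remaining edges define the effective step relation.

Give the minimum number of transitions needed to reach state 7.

Answer: UNREACHABLE

Trace:
Breadth-first toward 7:
  depth 0: {0}
  depth 1: {1}
7 never appears.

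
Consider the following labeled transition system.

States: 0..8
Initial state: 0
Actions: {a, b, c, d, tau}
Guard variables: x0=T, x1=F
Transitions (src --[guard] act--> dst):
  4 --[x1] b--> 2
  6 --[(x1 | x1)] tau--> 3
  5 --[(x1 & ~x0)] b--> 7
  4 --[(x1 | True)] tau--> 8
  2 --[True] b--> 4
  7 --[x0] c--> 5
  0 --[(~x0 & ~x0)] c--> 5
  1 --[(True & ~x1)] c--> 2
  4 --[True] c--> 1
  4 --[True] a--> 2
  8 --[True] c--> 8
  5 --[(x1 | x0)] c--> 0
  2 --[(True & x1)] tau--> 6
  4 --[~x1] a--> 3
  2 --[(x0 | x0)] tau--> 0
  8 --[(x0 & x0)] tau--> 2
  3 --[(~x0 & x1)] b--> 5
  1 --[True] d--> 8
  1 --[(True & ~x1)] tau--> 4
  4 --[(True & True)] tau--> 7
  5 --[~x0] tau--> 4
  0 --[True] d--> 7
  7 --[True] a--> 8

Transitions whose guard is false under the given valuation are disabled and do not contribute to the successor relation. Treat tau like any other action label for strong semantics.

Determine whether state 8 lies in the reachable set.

16 transition(s) survive guard evaluation.
L0 = {0}
L1 = {7}  total {0,7}
L2 = {5,8}  total {0,5,7,8}
L3 = {2}  total {0,2,5,7,8}
L4 = {4}  total {0,2,4,5,7,8}
L5 = {1,3}  total {0,1,2,3,4,5,7,8}
R = {0,1,2,3,4,5,7,8}
Path to 8: d·a

Answer: REACHABLE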